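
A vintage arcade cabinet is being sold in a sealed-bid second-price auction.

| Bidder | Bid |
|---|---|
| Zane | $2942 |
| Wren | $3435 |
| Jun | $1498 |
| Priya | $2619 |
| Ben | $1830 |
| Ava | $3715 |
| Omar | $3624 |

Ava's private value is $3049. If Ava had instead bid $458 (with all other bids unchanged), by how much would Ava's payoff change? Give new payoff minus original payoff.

The highest bid among the other bidders is $3624; Ava's bid doesn't change that.
Original bid $3715: Ava is highest, pays the top rival bid $3624; payoff $3049 − $3624 = −$575.
Alternative bid $458: Ava is not highest (top rival bid is $3624); payoff $0.
Change in payoff = $0 − (−$575) = $575.

$575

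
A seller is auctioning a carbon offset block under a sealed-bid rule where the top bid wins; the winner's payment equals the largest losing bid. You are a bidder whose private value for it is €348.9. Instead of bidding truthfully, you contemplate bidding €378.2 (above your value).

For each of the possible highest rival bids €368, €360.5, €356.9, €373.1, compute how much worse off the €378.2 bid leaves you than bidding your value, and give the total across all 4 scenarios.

The deviation costs you only when the competing bid falls strictly between €348.9 and €378.2; elsewhere both bids give the same outcome.
€368: truthful payoff €0, deviation payoff −€19.1 → loss €19.1.
€360.5: truthful payoff €0, deviation payoff −€11.6 → loss €11.6.
€356.9: truthful payoff €0, deviation payoff −€8 → loss €8.
€373.1: truthful payoff €0, deviation payoff −€24.2 → loss €24.2.
Total loss = €19.1 + €11.6 + €8 + €24.2 = €62.9.

€62.9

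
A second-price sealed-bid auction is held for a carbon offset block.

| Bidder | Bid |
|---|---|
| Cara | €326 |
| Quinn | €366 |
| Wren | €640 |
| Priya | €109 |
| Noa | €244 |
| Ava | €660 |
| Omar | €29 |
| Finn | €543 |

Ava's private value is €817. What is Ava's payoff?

€177

Highest bid: Ava at €660, so Ava wins.
Second-highest bid: Wren at €640 — that is the price the winner pays.
Ava's payoff = value − price = €817 − €640 = €177.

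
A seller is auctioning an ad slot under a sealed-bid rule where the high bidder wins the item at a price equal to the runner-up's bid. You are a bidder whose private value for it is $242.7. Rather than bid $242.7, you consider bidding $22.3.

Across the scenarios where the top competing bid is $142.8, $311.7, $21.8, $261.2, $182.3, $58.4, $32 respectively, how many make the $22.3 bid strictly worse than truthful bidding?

The deviation hurts exactly when the highest competing bid lies strictly between $22.3 and $242.7 — underbidding then forfeits a profitable win.
$142.8: inside the interval → strictly worse (loss $99.9).
$311.7: above both → same outcome either way.
$21.8: below both → same outcome either way.
$261.2: above both → same outcome either way.
$182.3: inside the interval → strictly worse (loss $60.4).
$58.4: inside the interval → strictly worse (loss $184.3).
$32: inside the interval → strictly worse (loss $210.7).
Count: 4.

4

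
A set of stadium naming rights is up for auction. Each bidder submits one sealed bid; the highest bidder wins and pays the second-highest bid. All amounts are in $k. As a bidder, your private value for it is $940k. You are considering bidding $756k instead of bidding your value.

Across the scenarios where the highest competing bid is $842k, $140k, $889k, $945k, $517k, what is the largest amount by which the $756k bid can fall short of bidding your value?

$842k: truthful gives $98k, deviation gives $0k → loss $98k.
$140k: same outcome either way → loss $0k.
$889k: truthful gives $51k, deviation gives $0k → loss $51k.
$945k: same outcome either way → loss $0k.
$517k: same outcome either way → loss $0k.
Maximum loss: $98k.

$98k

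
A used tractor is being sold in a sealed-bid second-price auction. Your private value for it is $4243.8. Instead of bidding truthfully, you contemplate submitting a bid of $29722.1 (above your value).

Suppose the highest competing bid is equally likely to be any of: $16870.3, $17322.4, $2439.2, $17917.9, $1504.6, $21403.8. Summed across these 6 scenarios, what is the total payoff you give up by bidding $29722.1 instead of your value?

$56539.2

The deviation costs you only when the competing bid falls strictly between $4243.8 and $29722.1; elsewhere both bids give the same outcome.
$16870.3: truthful payoff $0, deviation payoff −$12626.5 → loss $12626.5.
$17322.4: truthful payoff $0, deviation payoff −$13078.6 → loss $13078.6.
$2439.2: outcomes coincide → loss $0.
$17917.9: truthful payoff $0, deviation payoff −$13674.1 → loss $13674.1.
$1504.6: outcomes coincide → loss $0.
$21403.8: truthful payoff $0, deviation payoff −$17160 → loss $17160.
Total loss = $12626.5 + $13078.6 + $13674.1 + $17160 = $56539.2.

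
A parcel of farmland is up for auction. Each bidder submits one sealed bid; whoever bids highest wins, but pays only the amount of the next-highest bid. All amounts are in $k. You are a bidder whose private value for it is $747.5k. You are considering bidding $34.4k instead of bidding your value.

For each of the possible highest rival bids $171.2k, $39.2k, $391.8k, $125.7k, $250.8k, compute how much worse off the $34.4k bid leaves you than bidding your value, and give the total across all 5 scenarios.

$2758.8k

The deviation costs you only when the competing bid falls strictly between $34.4k and $747.5k; elsewhere both bids give the same outcome.
$171.2k: truthful payoff $576.3k, deviation payoff $0k → loss $576.3k.
$39.2k: truthful payoff $708.3k, deviation payoff $0k → loss $708.3k.
$391.8k: truthful payoff $355.7k, deviation payoff $0k → loss $355.7k.
$125.7k: truthful payoff $621.8k, deviation payoff $0k → loss $621.8k.
$250.8k: truthful payoff $496.7k, deviation payoff $0k → loss $496.7k.
Total loss = $576.3k + $708.3k + $355.7k + $621.8k + $496.7k = $2758.8k.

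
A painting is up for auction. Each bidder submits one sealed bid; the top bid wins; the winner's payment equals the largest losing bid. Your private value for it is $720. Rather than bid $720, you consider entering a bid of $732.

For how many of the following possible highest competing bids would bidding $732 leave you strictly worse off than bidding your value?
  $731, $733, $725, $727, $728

The deviation hurts exactly when the highest competing bid lies strictly between $720 and $732 — overbidding then wins at a price above your value.
$731: inside the interval → strictly worse (loss $11).
$733: above both → same outcome either way.
$725: inside the interval → strictly worse (loss $5).
$727: inside the interval → strictly worse (loss $7).
$728: inside the interval → strictly worse (loss $8).
Count: 4.

4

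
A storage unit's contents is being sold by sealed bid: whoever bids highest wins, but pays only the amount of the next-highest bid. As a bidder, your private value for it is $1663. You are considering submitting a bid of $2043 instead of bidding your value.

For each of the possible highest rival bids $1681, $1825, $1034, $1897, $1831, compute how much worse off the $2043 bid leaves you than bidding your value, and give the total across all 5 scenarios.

The deviation costs you only when the competing bid falls strictly between $1663 and $2043; elsewhere both bids give the same outcome.
$1681: truthful payoff $0, deviation payoff −$18 → loss $18.
$1825: truthful payoff $0, deviation payoff −$162 → loss $162.
$1034: outcomes coincide → loss $0.
$1897: truthful payoff $0, deviation payoff −$234 → loss $234.
$1831: truthful payoff $0, deviation payoff −$168 → loss $168.
Total loss = $18 + $162 + $234 + $168 = $582.

$582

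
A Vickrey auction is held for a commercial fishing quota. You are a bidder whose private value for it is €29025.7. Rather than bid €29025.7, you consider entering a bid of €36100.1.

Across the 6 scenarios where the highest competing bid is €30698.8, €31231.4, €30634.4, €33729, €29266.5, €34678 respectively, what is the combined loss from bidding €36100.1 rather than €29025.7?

The deviation costs you only when the competing bid falls strictly between €29025.7 and €36100.1; elsewhere both bids give the same outcome.
€30698.8: truthful payoff €0, deviation payoff −€1673.1 → loss €1673.1.
€31231.4: truthful payoff €0, deviation payoff −€2205.7 → loss €2205.7.
€30634.4: truthful payoff €0, deviation payoff −€1608.7 → loss €1608.7.
€33729: truthful payoff €0, deviation payoff −€4703.3 → loss €4703.3.
€29266.5: truthful payoff €0, deviation payoff −€240.8 → loss €240.8.
€34678: truthful payoff €0, deviation payoff −€5652.3 → loss €5652.3.
Total loss = €1673.1 + €2205.7 + €1608.7 + €4703.3 + €240.8 + €5652.3 = €16083.9.
In a second-price auction your bid sets only whether you win, not what you pay, so bidding your true value is weakly dominant.

€16083.9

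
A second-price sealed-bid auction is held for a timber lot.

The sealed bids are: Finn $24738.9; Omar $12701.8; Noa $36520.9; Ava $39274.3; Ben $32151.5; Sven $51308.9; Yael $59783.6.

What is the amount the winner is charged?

$51308.9

Highest bid: Yael at $59783.6, so Yael wins.
Second-highest bid: Sven at $51308.9 — that is the price the winner pays.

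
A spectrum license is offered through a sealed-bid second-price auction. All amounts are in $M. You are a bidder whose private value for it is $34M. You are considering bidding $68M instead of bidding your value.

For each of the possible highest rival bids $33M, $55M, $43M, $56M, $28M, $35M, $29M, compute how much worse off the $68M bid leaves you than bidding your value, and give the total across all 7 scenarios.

The deviation costs you only when the competing bid falls strictly between $34M and $68M; elsewhere both bids give the same outcome.
$33M: outcomes coincide → loss $0M.
$55M: truthful payoff $0M, deviation payoff −$21M → loss $21M.
$43M: truthful payoff $0M, deviation payoff −$9M → loss $9M.
$56M: truthful payoff $0M, deviation payoff −$22M → loss $22M.
$28M: outcomes coincide → loss $0M.
$35M: truthful payoff $0M, deviation payoff −$1M → loss $1M.
$29M: outcomes coincide → loss $0M.
Total loss = $21M + $9M + $22M + $1M = $53M.

$53M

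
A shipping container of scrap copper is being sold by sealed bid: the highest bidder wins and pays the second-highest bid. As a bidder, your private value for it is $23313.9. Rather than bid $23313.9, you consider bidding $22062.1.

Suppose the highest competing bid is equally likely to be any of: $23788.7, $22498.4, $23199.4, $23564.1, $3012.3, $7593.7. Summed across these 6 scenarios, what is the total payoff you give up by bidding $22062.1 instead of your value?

The deviation costs you only when the competing bid falls strictly between $22062.1 and $23313.9; elsewhere both bids give the same outcome.
$23788.7: outcomes coincide → loss $0.
$22498.4: truthful payoff $815.5, deviation payoff $0 → loss $815.5.
$23199.4: truthful payoff $114.5, deviation payoff $0 → loss $114.5.
$23564.1: outcomes coincide → loss $0.
$3012.3: outcomes coincide → loss $0.
$7593.7: outcomes coincide → loss $0.
Total loss = $815.5 + $114.5 = $930.

$930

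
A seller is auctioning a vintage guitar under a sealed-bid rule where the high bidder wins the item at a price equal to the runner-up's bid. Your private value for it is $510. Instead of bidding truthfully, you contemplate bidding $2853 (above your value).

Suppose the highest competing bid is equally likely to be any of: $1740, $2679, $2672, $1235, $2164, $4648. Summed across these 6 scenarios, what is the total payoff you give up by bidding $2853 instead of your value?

$7940

The deviation costs you only when the competing bid falls strictly between $510 and $2853; elsewhere both bids give the same outcome.
$1740: truthful payoff $0, deviation payoff −$1230 → loss $1230.
$2679: truthful payoff $0, deviation payoff −$2169 → loss $2169.
$2672: truthful payoff $0, deviation payoff −$2162 → loss $2162.
$1235: truthful payoff $0, deviation payoff −$725 → loss $725.
$2164: truthful payoff $0, deviation payoff −$1654 → loss $1654.
$4648: outcomes coincide → loss $0.
Total loss = $1230 + $2169 + $2162 + $725 + $1654 = $7940.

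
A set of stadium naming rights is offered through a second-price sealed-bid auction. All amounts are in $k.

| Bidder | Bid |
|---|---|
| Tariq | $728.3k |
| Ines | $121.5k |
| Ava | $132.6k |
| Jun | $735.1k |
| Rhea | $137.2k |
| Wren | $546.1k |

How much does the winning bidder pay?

Highest bid: Jun at $735.1k, so Jun wins.
Second-highest bid: Tariq at $728.3k — that is the price the winner pays.

$728.3k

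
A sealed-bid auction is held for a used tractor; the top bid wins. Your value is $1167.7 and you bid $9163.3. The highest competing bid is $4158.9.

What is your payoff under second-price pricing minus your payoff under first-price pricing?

$5004.4

You have the highest bid, so you win under either rule.
Second-price: pay $4158.9 → payoff −$2991.2.
First-price: pay your own bid $9163.3 → payoff −$7995.6.
Difference = −$2991.2 − (−$7995.6) = $5004.4.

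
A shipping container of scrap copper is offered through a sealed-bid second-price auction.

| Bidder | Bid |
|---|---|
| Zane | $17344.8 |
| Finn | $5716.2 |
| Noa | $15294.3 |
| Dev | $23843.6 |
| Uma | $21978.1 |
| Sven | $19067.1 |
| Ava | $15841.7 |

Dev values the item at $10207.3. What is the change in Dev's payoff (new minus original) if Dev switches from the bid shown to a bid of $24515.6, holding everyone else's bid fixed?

$0

The highest bid among the other bidders is $21978.1; Dev's bid doesn't change that.
Original bid $23843.6: Dev is highest, pays the top rival bid $21978.1; payoff $10207.3 − $21978.1 = −$11770.8.
Alternative bid $24515.6: Dev is highest, pays the top rival bid $21978.1; payoff $10207.3 − $21978.1 = −$11770.8.
Change in payoff = −$11770.8 − (−$11770.8) = $0.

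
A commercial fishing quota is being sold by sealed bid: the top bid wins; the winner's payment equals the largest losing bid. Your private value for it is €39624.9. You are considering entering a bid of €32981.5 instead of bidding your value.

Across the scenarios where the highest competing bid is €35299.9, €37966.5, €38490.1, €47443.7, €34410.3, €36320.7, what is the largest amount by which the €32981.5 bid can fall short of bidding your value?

€35299.9: truthful gives €4325, deviation gives €0 → loss €4325.
€37966.5: truthful gives €1658.4, deviation gives €0 → loss €1658.4.
€38490.1: truthful gives €1134.8, deviation gives €0 → loss €1134.8.
€47443.7: same outcome either way → loss €0.
€34410.3: truthful gives €5214.6, deviation gives €0 → loss €5214.6.
€36320.7: truthful gives €3304.2, deviation gives €0 → loss €3304.2.
Maximum loss: €5214.6.

€5214.6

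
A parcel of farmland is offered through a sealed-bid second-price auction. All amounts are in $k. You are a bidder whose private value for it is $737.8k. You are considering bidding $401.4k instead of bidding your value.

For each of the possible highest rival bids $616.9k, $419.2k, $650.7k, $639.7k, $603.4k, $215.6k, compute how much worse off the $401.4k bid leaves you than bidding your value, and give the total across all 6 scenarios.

The deviation costs you only when the competing bid falls strictly between $401.4k and $737.8k; elsewhere both bids give the same outcome.
$616.9k: truthful payoff $120.9k, deviation payoff $0k → loss $120.9k.
$419.2k: truthful payoff $318.6k, deviation payoff $0k → loss $318.6k.
$650.7k: truthful payoff $87.1k, deviation payoff $0k → loss $87.1k.
$639.7k: truthful payoff $98.1k, deviation payoff $0k → loss $98.1k.
$603.4k: truthful payoff $134.4k, deviation payoff $0k → loss $134.4k.
$215.6k: outcomes coincide → loss $0k.
Total loss = $120.9k + $318.6k + $87.1k + $98.1k + $134.4k = $759.1k.
Truthful bidding weakly dominates here: raising your bid can only win items priced above your value, and lowering it can only forfeit items priced below.

$759.1k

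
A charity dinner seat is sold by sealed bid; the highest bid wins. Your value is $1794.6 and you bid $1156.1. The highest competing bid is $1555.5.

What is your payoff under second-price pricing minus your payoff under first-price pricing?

$0

Your bid $1156.1 is below $1555.5, so you lose under either rule.
Payoff is $0 in both cases; difference = $0.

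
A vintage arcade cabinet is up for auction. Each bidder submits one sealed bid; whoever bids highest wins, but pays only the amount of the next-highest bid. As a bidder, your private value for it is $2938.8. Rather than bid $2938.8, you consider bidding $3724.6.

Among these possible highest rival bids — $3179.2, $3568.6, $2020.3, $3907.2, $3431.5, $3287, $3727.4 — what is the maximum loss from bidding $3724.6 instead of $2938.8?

$3179.2: truthful gives $0, deviation gives −$240.4 → loss $240.4.
$3568.6: truthful gives $0, deviation gives −$629.8 → loss $629.8.
$2020.3: same outcome either way → loss $0.
$3907.2: same outcome either way → loss $0.
$3431.5: truthful gives $0, deviation gives −$492.7 → loss $492.7.
$3287: truthful gives $0, deviation gives −$348.2 → loss $348.2.
$3727.4: same outcome either way → loss $0.
Maximum loss: $629.8.

$629.8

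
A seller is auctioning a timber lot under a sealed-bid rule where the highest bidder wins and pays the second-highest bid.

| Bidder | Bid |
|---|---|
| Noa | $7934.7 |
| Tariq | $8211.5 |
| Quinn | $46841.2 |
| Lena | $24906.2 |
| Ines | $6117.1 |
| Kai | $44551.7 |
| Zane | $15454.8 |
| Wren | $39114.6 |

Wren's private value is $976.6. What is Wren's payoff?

$0

Highest bid: Quinn at $46841.2, so Quinn wins.
Second-highest bid: Kai at $44551.7 — that is the price the winner pays.
Wren did not win, so Wren pays nothing and receives nothing: payoff $0.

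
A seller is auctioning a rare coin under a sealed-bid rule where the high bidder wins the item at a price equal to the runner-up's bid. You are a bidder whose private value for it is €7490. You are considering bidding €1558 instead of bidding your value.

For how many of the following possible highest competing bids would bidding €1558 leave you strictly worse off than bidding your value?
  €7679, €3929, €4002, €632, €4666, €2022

4

The deviation hurts exactly when the highest competing bid lies strictly between €1558 and €7490 — underbidding then forfeits a profitable win.
€7679: above both → same outcome either way.
€3929: inside the interval → strictly worse (loss €3561).
€4002: inside the interval → strictly worse (loss €3488).
€632: below both → same outcome either way.
€4666: inside the interval → strictly worse (loss €2824).
€2022: inside the interval → strictly worse (loss €5468).
Count: 4.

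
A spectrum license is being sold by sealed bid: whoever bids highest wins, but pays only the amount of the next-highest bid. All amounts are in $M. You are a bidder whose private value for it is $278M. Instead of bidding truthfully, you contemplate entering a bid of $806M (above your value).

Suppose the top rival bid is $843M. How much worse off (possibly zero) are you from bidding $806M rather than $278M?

$0M

Bidding your value $278M: you lose (since $278M < $843M). Payoff $0M.
Bidding $806M: you lose. Payoff $0M.
Difference = $0M − $0M = $0M; both bids lead to the same outcome because the competing bid is above both your value and your alternative bid.
Because the price is fixed by the runner-up's bid, deviating from your value can only change a good outcome into a bad one — never the reverse.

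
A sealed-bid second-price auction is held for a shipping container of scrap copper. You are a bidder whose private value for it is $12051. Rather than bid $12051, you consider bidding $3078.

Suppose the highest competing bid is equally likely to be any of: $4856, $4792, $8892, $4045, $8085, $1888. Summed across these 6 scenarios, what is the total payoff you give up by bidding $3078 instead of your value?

$29585

The deviation costs you only when the competing bid falls strictly between $3078 and $12051; elsewhere both bids give the same outcome.
$4856: truthful payoff $7195, deviation payoff $0 → loss $7195.
$4792: truthful payoff $7259, deviation payoff $0 → loss $7259.
$8892: truthful payoff $3159, deviation payoff $0 → loss $3159.
$4045: truthful payoff $8006, deviation payoff $0 → loss $8006.
$8085: truthful payoff $3966, deviation payoff $0 → loss $3966.
$1888: outcomes coincide → loss $0.
Total loss = $7195 + $7259 + $3159 + $8006 + $3966 = $29585.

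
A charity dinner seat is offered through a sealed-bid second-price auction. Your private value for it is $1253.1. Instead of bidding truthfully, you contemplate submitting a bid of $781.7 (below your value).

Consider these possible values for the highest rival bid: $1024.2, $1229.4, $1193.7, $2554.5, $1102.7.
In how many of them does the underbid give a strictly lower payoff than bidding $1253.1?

4

The deviation hurts exactly when the highest competing bid lies strictly between $781.7 and $1253.1 — underbidding then forfeits a profitable win.
$1024.2: inside the interval → strictly worse (loss $228.9).
$1229.4: inside the interval → strictly worse (loss $23.7).
$1193.7: inside the interval → strictly worse (loss $59.4).
$2554.5: above both → same outcome either way.
$1102.7: inside the interval → strictly worse (loss $150.4).
Count: 4.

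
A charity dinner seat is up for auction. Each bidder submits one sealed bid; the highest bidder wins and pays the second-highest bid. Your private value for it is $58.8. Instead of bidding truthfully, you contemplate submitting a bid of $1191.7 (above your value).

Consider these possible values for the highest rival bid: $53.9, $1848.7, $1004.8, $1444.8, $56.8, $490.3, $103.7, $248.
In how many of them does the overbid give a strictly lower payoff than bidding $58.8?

The deviation hurts exactly when the highest competing bid lies strictly between $58.8 and $1191.7 — overbidding then wins at a price above your value.
$53.9: below both → same outcome either way.
$1848.7: above both → same outcome either way.
$1004.8: inside the interval → strictly worse (loss $946).
$1444.8: above both → same outcome either way.
$56.8: below both → same outcome either way.
$490.3: inside the interval → strictly worse (loss $431.5).
$103.7: inside the interval → strictly worse (loss $44.9).
$248: inside the interval → strictly worse (loss $189.2).
Count: 4.

4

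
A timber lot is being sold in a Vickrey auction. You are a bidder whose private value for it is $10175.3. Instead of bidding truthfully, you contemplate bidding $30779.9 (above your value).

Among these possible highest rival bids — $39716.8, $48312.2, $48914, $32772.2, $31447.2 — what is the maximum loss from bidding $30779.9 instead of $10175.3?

$0

$39716.8: same outcome either way → loss $0.
$48312.2: same outcome either way → loss $0.
$48914: same outcome either way → loss $0.
$32772.2: same outcome either way → loss $0.
$31447.2: same outcome either way → loss $0.
Maximum loss: $0.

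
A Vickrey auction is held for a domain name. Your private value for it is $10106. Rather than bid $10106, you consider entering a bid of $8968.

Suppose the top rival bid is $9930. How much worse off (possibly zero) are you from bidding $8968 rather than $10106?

Bidding your value $10106: you win (since $10106 > $9930) and pay $9930. Payoff $176.
Bidding $8968: you lose. Payoff $0.
The competing bid $9930 lies between your shaded bid and your value, so underbidding forfeits an item you could have won at a profitable price.
Loss from deviating = $176 − ($0) = $176.

$176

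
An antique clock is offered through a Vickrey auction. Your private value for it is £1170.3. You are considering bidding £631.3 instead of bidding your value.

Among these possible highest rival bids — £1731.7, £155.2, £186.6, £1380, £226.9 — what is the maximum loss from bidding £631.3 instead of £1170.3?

£1731.7: same outcome either way → loss £0.
£155.2: same outcome either way → loss £0.
£186.6: same outcome either way → loss £0.
£1380: same outcome either way → loss £0.
£226.9: same outcome either way → loss £0.
Maximum loss: £0.

£0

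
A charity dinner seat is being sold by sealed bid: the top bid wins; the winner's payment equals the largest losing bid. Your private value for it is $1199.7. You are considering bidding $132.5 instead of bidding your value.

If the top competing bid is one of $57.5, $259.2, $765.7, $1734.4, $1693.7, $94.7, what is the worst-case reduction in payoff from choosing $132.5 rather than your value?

$57.5: same outcome either way → loss $0.
$259.2: truthful gives $940.5, deviation gives $0 → loss $940.5.
$765.7: truthful gives $434, deviation gives $0 → loss $434.
$1734.4: same outcome either way → loss $0.
$1693.7: same outcome either way → loss $0.
$94.7: same outcome either way → loss $0.
Maximum loss: $940.5.

$940.5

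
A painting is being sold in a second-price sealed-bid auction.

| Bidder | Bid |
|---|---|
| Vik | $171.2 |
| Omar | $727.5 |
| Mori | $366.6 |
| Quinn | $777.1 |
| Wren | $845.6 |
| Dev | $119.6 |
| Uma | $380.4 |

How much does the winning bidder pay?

Highest bid: Wren at $845.6, so Wren wins.
Second-highest bid: Quinn at $777.1 — that is the price the winner pays.

$777.1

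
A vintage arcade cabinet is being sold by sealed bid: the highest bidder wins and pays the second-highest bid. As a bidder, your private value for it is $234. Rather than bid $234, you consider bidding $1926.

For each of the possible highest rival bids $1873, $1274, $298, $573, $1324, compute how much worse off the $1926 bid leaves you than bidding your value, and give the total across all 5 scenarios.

The deviation costs you only when the competing bid falls strictly between $234 and $1926; elsewhere both bids give the same outcome.
$1873: truthful payoff $0, deviation payoff −$1639 → loss $1639.
$1274: truthful payoff $0, deviation payoff −$1040 → loss $1040.
$298: truthful payoff $0, deviation payoff −$64 → loss $64.
$573: truthful payoff $0, deviation payoff −$339 → loss $339.
$1324: truthful payoff $0, deviation payoff −$1090 → loss $1090.
Total loss = $1639 + $1040 + $64 + $339 + $1090 = $4172.

$4172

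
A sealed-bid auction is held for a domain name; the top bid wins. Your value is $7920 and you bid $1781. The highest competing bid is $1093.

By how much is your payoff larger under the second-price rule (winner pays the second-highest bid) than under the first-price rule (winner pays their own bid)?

You have the highest bid, so you win under either rule.
Second-price: pay $1093 → payoff $6827.
First-price: pay your own bid $1781 → payoff $6139.
Difference = $6827 − ($6139) = $688.

$688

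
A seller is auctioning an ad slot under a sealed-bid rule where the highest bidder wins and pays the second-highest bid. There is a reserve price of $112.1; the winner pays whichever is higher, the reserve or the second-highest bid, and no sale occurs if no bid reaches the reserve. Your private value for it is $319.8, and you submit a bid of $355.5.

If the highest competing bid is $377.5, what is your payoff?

Your bid $355.5 is below the highest competing bid $377.5, so you lose. Payoff $0.

$0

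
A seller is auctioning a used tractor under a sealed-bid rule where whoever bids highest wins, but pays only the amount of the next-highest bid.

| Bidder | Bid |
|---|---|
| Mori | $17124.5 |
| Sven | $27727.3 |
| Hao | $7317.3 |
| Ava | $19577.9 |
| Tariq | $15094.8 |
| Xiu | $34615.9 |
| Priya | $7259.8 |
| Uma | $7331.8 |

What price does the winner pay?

Highest bid: Xiu at $34615.9, so Xiu wins.
Second-highest bid: Sven at $27727.3 — that is the price the winner pays.

$27727.3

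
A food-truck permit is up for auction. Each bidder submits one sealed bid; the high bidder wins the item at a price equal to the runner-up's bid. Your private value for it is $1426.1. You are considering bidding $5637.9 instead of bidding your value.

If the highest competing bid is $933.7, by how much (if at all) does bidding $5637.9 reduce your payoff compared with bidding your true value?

$0

Bidding your value $1426.1: you win (since $1426.1 > $933.7) and pay $933.7. Payoff $492.4.
Bidding $5637.9: you win and pay $933.7. Payoff $1426.1 − $933.7 = $492.4.
Difference = $492.4 − $492.4 = $0; both bids lead to the same outcome because the competing bid is below both your value and your alternative bid.
Truthful bidding weakly dominates here: raising your bid can only win items priced above your value, and lowering it can only forfeit items priced below.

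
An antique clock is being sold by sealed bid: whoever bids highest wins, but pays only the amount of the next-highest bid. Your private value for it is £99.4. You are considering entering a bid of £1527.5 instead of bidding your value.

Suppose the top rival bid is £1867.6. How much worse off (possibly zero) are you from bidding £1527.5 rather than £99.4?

Bidding your value £99.4: you lose (since £99.4 < £1867.6). Payoff £0.
Bidding £1527.5: you lose. Payoff £0.
Difference = £0 − £0 = £0; both bids lead to the same outcome because the competing bid is above both your value and your alternative bid.
In a second-price auction your bid sets only whether you win, not what you pay, so bidding your true value is weakly dominant.

£0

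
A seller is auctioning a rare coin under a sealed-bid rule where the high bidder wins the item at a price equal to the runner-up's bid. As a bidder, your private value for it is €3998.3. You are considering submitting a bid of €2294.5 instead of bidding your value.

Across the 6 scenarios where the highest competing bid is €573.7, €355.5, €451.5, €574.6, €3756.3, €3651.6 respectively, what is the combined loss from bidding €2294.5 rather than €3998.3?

The deviation costs you only when the competing bid falls strictly between €2294.5 and €3998.3; elsewhere both bids give the same outcome.
€573.7: outcomes coincide → loss €0.
€355.5: outcomes coincide → loss €0.
€451.5: outcomes coincide → loss €0.
€574.6: outcomes coincide → loss €0.
€3756.3: truthful payoff €242, deviation payoff €0 → loss €242.
€3651.6: truthful payoff €346.7, deviation payoff €0 → loss €346.7.
Total loss = €242 + €346.7 = €588.7.
Because the price is fixed by the runner-up's bid, deviating from your value can only change a good outcome into a bad one — never the reverse.

€588.7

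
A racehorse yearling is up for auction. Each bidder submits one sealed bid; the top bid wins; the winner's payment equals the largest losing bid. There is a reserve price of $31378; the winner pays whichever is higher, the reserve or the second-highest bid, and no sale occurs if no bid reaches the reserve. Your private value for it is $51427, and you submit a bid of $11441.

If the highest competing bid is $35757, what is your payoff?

$0

Your bid $11441 is below the highest competing bid $35757, so you lose. Payoff $0.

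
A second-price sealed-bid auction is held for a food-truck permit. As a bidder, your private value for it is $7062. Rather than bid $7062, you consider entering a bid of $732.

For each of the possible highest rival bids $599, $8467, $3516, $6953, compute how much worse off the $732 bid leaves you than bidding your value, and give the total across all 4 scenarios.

The deviation costs you only when the competing bid falls strictly between $732 and $7062; elsewhere both bids give the same outcome.
$599: outcomes coincide → loss $0.
$8467: outcomes coincide → loss $0.
$3516: truthful payoff $3546, deviation payoff $0 → loss $3546.
$6953: truthful payoff $109, deviation payoff $0 → loss $109.
Total loss = $3546 + $109 = $3655.

$3655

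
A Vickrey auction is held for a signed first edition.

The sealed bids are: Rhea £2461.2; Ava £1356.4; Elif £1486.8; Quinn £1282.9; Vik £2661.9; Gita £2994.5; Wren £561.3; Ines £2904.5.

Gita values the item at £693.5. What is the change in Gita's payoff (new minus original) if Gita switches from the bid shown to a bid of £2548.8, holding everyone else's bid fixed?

£2211

The highest bid among the other bidders is £2904.5; Gita's bid doesn't change that.
Original bid £2994.5: Gita is highest, pays the top rival bid £2904.5; payoff £693.5 − £2904.5 = −£2211.
Alternative bid £2548.8: Gita is not highest (top rival bid is £2904.5); payoff £0.
Change in payoff = £0 − (−£2211) = £2211.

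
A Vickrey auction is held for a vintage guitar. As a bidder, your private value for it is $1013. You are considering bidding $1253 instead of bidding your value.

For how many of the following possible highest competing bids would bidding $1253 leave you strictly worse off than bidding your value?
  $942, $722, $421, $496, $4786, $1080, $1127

2

The deviation hurts exactly when the highest competing bid lies strictly between $1013 and $1253 — overbidding then wins at a price above your value.
$942: below both → same outcome either way.
$722: below both → same outcome either way.
$421: below both → same outcome either way.
$496: below both → same outcome either way.
$4786: above both → same outcome either way.
$1080: inside the interval → strictly worse (loss $67).
$1127: inside the interval → strictly worse (loss $114).
Count: 2.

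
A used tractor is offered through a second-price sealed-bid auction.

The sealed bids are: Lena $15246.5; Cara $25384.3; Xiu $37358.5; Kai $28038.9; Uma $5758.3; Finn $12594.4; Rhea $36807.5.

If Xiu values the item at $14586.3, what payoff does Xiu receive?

Highest bid: Xiu at $37358.5, so Xiu wins.
Second-highest bid: Rhea at $36807.5 — that is the price the winner pays.
Xiu's payoff = value − price = $14586.3 − $36807.5 = −$22221.2.

−$22221.2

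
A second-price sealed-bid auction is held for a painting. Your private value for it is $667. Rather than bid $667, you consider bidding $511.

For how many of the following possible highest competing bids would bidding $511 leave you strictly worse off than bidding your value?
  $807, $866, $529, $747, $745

The deviation hurts exactly when the highest competing bid lies strictly between $511 and $667 — underbidding then forfeits a profitable win.
$807: above both → same outcome either way.
$866: above both → same outcome either way.
$529: inside the interval → strictly worse (loss $138).
$747: above both → same outcome either way.
$745: above both → same outcome either way.
Count: 1.

1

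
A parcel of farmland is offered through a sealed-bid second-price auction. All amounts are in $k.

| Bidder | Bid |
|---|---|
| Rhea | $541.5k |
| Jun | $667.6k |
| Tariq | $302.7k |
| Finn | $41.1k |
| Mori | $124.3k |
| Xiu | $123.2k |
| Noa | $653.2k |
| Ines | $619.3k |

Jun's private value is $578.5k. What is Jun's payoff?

Highest bid: Jun at $667.6k, so Jun wins.
Second-highest bid: Noa at $653.2k — that is the price the winner pays.
Jun's payoff = value − price = $578.5k − $653.2k = −$74.7k.

−$74.7k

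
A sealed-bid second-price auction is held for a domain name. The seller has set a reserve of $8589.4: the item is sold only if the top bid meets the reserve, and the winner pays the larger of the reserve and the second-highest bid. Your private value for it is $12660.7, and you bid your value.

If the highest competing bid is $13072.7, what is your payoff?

$0

Your bid $12660.7 is below the highest competing bid $13072.7, so you lose. Payoff $0.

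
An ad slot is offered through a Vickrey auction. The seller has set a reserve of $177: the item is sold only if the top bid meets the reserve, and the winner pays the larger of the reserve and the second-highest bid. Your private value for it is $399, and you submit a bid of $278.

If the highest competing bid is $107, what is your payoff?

$222

Your bid $278 is the highest and exceeds the reserve.
Price = max(second-highest bid, reserve) = max($107, $177) = $177.
Payoff = $399 − $177 = $222.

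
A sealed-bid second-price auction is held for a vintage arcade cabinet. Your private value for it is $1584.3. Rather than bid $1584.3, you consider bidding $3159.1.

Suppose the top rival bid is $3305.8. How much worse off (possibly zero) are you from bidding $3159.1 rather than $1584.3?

$0

Bidding your value $1584.3: you lose (since $1584.3 < $3305.8). Payoff $0.
Bidding $3159.1: you lose. Payoff $0.
Difference = $0 − $0 = $0; both bids lead to the same outcome because the competing bid is above both your value and your alternative bid.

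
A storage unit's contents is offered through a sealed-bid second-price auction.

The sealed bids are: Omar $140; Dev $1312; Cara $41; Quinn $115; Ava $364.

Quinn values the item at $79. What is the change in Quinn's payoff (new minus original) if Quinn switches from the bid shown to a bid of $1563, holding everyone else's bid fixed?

The highest bid among the other bidders is $1312; Quinn's bid doesn't change that.
Original bid $115: Quinn is not highest (top rival bid is $1312); payoff $0.
Alternative bid $1563: Quinn is highest, pays the top rival bid $1312; payoff $79 − $1312 = −$1233.
Change in payoff = −$1233 − ($0) = −$1233.

−$1233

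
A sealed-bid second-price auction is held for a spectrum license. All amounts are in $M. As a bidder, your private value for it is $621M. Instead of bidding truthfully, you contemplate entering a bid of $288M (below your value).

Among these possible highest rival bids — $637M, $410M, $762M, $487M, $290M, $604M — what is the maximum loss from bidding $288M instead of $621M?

$637M: same outcome either way → loss $0M.
$410M: truthful gives $211M, deviation gives $0M → loss $211M.
$762M: same outcome either way → loss $0M.
$487M: truthful gives $134M, deviation gives $0M → loss $134M.
$290M: truthful gives $331M, deviation gives $0M → loss $331M.
$604M: truthful gives $17M, deviation gives $0M → loss $17M.
Maximum loss: $331M.

$331M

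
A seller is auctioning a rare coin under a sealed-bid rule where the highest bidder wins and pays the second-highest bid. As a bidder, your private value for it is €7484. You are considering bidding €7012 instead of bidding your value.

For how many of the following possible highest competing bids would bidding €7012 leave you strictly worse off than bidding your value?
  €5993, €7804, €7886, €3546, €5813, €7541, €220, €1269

The deviation hurts exactly when the highest competing bid lies strictly between €7012 and €7484 — underbidding then forfeits a profitable win.
€5993: below both → same outcome either way.
€7804: above both → same outcome either way.
€7886: above both → same outcome either way.
€3546: below both → same outcome either way.
€5813: below both → same outcome either way.
€7541: above both → same outcome either way.
€220: below both → same outcome either way.
€1269: below both → same outcome either way.
Count: 0.

0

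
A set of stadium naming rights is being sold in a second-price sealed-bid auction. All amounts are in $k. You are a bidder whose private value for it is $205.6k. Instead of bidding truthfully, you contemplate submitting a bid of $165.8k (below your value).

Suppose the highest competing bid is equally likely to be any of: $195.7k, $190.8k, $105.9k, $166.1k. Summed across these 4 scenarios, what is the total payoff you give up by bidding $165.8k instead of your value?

The deviation costs you only when the competing bid falls strictly between $165.8k and $205.6k; elsewhere both bids give the same outcome.
$195.7k: truthful payoff $9.9k, deviation payoff $0k → loss $9.9k.
$190.8k: truthful payoff $14.8k, deviation payoff $0k → loss $14.8k.
$105.9k: outcomes coincide → loss $0k.
$166.1k: truthful payoff $39.5k, deviation payoff $0k → loss $39.5k.
Total loss = $9.9k + $14.8k + $39.5k = $64.2k.

$64.2k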